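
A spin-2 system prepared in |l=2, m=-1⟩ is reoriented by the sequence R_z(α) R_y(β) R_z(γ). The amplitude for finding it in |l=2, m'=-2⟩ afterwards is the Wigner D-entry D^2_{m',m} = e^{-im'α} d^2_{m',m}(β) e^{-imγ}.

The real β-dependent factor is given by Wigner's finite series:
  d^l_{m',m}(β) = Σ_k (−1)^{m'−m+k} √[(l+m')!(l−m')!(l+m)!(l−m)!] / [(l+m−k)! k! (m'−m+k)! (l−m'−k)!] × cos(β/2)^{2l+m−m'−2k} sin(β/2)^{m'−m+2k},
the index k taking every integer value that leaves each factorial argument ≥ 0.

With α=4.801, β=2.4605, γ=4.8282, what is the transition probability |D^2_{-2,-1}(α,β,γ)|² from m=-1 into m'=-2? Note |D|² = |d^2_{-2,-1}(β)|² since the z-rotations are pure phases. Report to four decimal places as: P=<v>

First d^2_{-2,-1}(β=2.4605), then the phase factors e^{-i(-2)α} and e^{-i(-1)γ}:
With c≡cos(β/2)=0.334002 and s≡sin(β/2)=0.942572, N=[1·24·1·6]^{1/2}=12.000000
k∈{1} keeps every argument non-negative
  k=1: (−1)^0·12.0000/(6)·0.3340^3·0.9426^1 = +0.070241
d^2_{-2,-1}(2.4605) = +0.070241
|D^2_{-2,-1}|² = |d^2_{-2,-1}(β)|² = (+0.070241)² = 0.004934 (the z-rotation phases have unit modulus)

P=0.0049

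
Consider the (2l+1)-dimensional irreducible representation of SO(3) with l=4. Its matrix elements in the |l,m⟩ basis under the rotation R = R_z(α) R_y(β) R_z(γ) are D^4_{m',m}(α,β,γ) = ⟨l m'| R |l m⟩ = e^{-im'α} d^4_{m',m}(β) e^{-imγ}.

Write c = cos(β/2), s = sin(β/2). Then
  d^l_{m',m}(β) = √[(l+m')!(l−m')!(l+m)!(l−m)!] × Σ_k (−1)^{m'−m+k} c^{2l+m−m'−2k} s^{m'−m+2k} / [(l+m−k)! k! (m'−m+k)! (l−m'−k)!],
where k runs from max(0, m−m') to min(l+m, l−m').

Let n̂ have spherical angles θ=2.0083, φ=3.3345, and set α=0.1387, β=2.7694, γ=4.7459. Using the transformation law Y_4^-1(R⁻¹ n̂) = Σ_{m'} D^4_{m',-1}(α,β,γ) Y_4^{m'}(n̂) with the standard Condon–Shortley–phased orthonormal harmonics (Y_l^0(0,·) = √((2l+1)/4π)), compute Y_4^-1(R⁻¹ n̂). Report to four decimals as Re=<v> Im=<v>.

Need the full column D^4_{m',-1} for m'=−4..4 at α=0.1387, β=2.7694, γ=4.7459.
cos(β/2)=0.185024, sin(β/2)=0.982734
d^4_{-4,-1}: single k=3 term ⇒ +0.001540;  D = +0.000855-0.001281i
d^4_{-3,-1}: k∈[2..3] ⇒ +0.000308 -0.014460 = -0.014153;  D = -0.006151+0.012746i
d^4_{-2,-1}: k∈[1..3] ⇒ +0.000031 -0.004366 +0.082107 = +0.077772;  D = +0.023793-0.074043i
d^4_{-1,-1}: k∈[0..3] ⇒ +0.000001 -0.000581 +0.032793 -0.308370 = -0.276157;  D = -0.047323+0.272072i
d^4_{0,-1}: k∈[0..3] ⇒ -0.000033 +0.005522 -0.155787 +0.732479 = +0.582182;  D = +0.019506-0.581855i
d^4_{1,-1}: k∈[0..3] ⇒ +0.000387 -0.032793 +0.462555 -0.869937 = -0.439787;  D = +0.046176+0.437356i
d^4_{2,-1}: k∈[0..2] ⇒ -0.002910 +0.123160 -0.694890 = -0.574641;  D = +0.138763+0.557635i
d^4_{3,-1}: k∈[0..1] ⇒ +0.014460 -0.244761 = -0.230301;  D = +0.085977+0.213650i
d^4_{4,-1}: single k=0 term ⇒ -0.043447;  D = +0.021636+0.037676i
Y_4^{m'}(θ=2.0083,φ=3.3345) and Σ D·Y over m':
  (+0.0009-0.0013i)·(+0.2135-0.2077i)  (-0.0062+0.0127i)·(+0.3300-0.2156i)  (+0.0238-0.0740i)·(+0.0652-0.0265i)  (-0.0473+0.2721i)·(-0.3107+0.0607i)  (+0.0195-0.5819i)·(-0.1330+0.0000i)  (+0.0462+0.4374i)·(+0.3107+0.0607i)  (+0.1388+0.5576i)·(+0.0652+0.0265i)  (+0.0860+0.2137i)·(-0.3300-0.2156i)  (+0.0216+0.0377i)·(+0.2135+0.2077i)
Y_4^-1(R⁻¹ n̂) = -0.007615+0.091858i

Re=-0.0076 Im=0.0919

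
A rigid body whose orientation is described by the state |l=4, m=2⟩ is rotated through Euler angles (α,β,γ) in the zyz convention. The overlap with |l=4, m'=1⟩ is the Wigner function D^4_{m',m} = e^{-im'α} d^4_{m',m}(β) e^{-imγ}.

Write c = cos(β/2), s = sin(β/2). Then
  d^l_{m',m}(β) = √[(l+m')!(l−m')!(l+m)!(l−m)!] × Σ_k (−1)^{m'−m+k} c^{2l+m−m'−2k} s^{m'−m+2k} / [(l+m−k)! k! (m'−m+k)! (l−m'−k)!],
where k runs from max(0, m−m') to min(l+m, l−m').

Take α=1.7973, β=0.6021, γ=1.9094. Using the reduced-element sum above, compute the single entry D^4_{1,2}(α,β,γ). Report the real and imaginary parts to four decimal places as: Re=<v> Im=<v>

Re=0.3932 Im=0.3096

Split into d^4_{1,2}(β=0.6021) × two z-phases.
With c≡cos(β/2)=0.955026 and s≡sin(β/2)=0.296523, N=[120·6·720·2]^{1/2}=1018.233765
The bounds max(0,m−m')=1 and min(l+m,l−m')=3 give 3 terms
  k=1: (−1)^0·1018.2338/(240)·0.9550^7·0.2965^1 = +0.911591
  k=2: (−1)^1·1018.2338/(48)·0.9550^5·0.2965^3 = -0.439397
  k=3: (−1)^2·1018.2338/(72)·0.9550^3·0.2965^5 = +0.028239
d^4_{1,2}(0.6021) = +0.911591 -0.439397 +0.028239 = +0.500433
D = (-0.224572-0.974458i)·(+0.500433)·(-0.779326+0.626619i) = +0.393155+0.309617i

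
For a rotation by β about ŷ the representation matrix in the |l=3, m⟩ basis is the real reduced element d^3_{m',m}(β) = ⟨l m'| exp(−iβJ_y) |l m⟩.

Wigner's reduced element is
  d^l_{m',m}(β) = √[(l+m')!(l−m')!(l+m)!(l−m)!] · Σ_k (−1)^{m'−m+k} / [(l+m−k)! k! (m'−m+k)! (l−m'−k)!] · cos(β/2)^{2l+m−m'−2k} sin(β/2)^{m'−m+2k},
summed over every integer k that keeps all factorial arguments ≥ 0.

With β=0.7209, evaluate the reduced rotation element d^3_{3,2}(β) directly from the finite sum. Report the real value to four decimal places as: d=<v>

d^3_{3,2}(β=0.7209) via Wigner's sum:
Half-angle: c=0.935738, s=0.352695. N=√(720·1·120·1)=293.938769
The bounds max(0,m−m')=0 and min(l+m,l−m')=0 give 1 term
  k=0: (−1)^1·293.9388/(120)·0.9357^5·0.3527^1 = -0.619794
d^3_{3,2}(0.7209) = -0.619794

d=-0.6198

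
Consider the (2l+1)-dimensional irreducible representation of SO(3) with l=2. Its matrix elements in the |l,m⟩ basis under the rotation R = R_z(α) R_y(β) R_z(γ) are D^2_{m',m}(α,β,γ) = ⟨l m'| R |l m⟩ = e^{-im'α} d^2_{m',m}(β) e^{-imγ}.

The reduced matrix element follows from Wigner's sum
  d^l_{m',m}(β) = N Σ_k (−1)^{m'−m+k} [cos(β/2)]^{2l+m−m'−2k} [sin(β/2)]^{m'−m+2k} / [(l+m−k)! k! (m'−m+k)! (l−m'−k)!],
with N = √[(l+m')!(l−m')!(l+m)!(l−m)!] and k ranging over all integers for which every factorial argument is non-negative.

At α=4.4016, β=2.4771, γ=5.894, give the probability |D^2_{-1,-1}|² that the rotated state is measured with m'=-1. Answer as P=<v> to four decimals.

D^2_{-1,-1}(4.4016,2.4771,5.894) = e^{-i·-1·4.4016}·d^2_{-1,-1}(2.4771)·e^{-i·-1·5.894}. Compute d first:
c=cos(2.4771/2)=0.326167, s=sin(2.4771/2)=0.945312; N=√[1·6·1·6]=6.000000
k: max(0,(-1)−(-1))=0 … min(2+(-1),2−(-1))=1
  k=0: (−1)^0·6.0000/(6)·0.3262^4·0.9453^0 = +0.011318
  k=1: (−1)^1·6.0000/(2)·0.3262^2·0.9453^2 = -0.285202
d^2_{-1,-1}(2.4771) = +0.011318 -0.285202 = -0.273884
|D^2_{-1,-1}|² = |d^2_{-1,-1}(β)|² = (-0.273884)² = 0.075013 (the z-rotation phases have unit modulus)

P=0.0750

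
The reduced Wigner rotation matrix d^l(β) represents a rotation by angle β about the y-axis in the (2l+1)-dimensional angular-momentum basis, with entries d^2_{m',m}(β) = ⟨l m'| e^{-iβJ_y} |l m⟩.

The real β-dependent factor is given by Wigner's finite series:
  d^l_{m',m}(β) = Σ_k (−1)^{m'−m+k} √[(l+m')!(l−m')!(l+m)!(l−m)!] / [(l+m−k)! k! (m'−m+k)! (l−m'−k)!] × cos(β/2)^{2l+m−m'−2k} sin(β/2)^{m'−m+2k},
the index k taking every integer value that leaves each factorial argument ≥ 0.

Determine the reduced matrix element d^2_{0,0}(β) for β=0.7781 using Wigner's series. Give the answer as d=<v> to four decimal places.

d^2_{0,0}(β=0.7781) via Wigner's sum:
Half-angle: c=0.925270, s=0.379310. N=√(2·2·2·2)=4.000000
Admissible k: 0..2 (factorial args all ≥0)
  k=0: (−1)^0·4.0000/(4)·0.9253^4·0.3793^0 = +0.732949
  k=1: (−1)^1·4.0000/(1)·0.9253^2·0.3793^2 = -0.492702
  k=2: (−1)^2·4.0000/(4)·0.9253^0·0.3793^4 = +0.020700
d^2_{0,0}(0.7781) = +0.732949 -0.492702 +0.020700 = +0.260947

d=0.2609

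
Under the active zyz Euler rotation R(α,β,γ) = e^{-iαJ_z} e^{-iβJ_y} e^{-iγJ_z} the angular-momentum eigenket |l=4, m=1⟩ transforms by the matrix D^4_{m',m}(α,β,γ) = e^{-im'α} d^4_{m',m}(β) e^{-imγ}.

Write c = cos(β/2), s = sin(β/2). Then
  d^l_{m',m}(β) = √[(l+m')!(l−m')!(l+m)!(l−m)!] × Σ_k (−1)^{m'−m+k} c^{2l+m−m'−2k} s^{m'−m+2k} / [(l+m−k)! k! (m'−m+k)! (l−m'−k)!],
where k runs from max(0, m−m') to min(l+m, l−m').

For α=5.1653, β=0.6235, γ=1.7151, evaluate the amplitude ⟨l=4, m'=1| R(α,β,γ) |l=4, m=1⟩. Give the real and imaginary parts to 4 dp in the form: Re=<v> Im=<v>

Re=-0.1367 Im=0.0929

D^4_{1,1}(5.1653,0.6235,1.7151) = e^{-i·1·5.1653}·d^4_{1,1}(0.6235)·e^{-i·1·1.7151}. Compute d first:
Half-angle: c=0.951798, s=0.306725. N=√(120·6·120·6)=720.000000
The bounds max(0,m−m')=0 and min(l+m,l−m')=3 give 4 terms
  k=0: (−1)^0·720.0000/(720)·0.9518^8·0.3067^0 = +0.673534
  k=1: (−1)^1·720.0000/(48)·0.9518^6·0.3067^2 = -1.049200
  k=2: (−1)^2·720.0000/(24)·0.9518^4·0.3067^4 = +0.217920
  k=3: (−1)^3·720.0000/(72)·0.9518^2·0.3067^6 = -0.007544
d^4_{1,1}(0.6235) = +0.673534 -1.049200 +0.217920 -0.007544 = -0.165291
Attach z-rotation phases: D = e^{-i(1)(5.1653)}·(-0.165291)·e^{-i(1)(1.7151)} = -0.136680+0.092950i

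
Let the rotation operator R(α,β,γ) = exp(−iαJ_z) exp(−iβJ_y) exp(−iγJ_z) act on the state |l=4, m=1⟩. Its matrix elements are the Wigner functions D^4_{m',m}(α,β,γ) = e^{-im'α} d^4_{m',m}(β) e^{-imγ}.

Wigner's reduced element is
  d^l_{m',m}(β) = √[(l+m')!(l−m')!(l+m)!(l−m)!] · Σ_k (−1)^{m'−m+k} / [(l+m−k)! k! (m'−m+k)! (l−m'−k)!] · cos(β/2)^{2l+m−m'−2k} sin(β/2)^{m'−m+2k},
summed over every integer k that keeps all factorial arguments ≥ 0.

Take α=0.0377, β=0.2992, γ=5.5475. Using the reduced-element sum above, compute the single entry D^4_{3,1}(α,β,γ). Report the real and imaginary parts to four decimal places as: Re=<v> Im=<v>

D^4_{3,1}(0.0377,0.2992,5.5475) = e^{-i·3·0.0377}·d^4_{3,1}(0.2992)·e^{-i·1·5.5475}. Compute d first:
With c≡cos(β/2)=0.988831 and s≡sin(β/2)=0.149043, N=[5040·1·120·6]^{1/2}=1904.940944
k: max(0,(1)−(3))=0 … min(4+(1),4−(3))=1
  k=0: (−1)^2·1904.9409/(240)·0.9888^6·0.1490^2 = +0.164825
  k=1: (−1)^3·1904.9409/(144)·0.9888^4·0.1490^4 = -0.006241
d^4_{3,1}(0.2992) = +0.164825 -0.006241 = +0.158584
Phases: e^{-i·(3)·0.0377}=+0.993611-0.112859i, e^{-i·(1)·5.5475}=+0.741371+0.671095i ⇒ D=+0.128829+0.092476i

Re=0.1288 Im=0.0925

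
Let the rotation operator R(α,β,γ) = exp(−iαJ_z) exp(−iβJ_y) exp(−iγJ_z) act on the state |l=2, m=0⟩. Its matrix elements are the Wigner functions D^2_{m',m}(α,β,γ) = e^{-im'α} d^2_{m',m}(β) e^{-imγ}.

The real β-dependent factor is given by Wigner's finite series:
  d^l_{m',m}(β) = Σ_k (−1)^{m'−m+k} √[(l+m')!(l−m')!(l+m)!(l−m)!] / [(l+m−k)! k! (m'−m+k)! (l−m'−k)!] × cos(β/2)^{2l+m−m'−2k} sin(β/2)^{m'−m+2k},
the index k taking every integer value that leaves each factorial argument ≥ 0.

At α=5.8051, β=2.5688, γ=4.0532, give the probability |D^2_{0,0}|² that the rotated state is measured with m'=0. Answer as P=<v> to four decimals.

First d^2_{0,0}(β=2.5688), then the phase factors e^{-i(0)α} and e^{-i(0)γ}:
Half-angle: c=0.282497, s=0.959268. N=√(2·2·2·2)=4.000000
The bounds max(0,m−m')=0 and min(l+m,l−m')=2 give 3 terms
  k=0: (−1)^0·4.0000/(4)·0.2825^4·0.9593^0 = +0.006369
  k=1: (−1)^1·4.0000/(1)·0.2825^2·0.9593^2 = -0.293743
  k=2: (−1)^2·4.0000/(4)·0.2825^0·0.9593^4 = +0.846759
d^2_{0,0}(2.5688) = +0.006369 -0.293743 +0.846759 = +0.559385
|D^2_{0,0}|² = |d^2_{0,0}(β)|² = (+0.559385)² = 0.312911 (the z-rotation phases have unit modulus)

P=0.3129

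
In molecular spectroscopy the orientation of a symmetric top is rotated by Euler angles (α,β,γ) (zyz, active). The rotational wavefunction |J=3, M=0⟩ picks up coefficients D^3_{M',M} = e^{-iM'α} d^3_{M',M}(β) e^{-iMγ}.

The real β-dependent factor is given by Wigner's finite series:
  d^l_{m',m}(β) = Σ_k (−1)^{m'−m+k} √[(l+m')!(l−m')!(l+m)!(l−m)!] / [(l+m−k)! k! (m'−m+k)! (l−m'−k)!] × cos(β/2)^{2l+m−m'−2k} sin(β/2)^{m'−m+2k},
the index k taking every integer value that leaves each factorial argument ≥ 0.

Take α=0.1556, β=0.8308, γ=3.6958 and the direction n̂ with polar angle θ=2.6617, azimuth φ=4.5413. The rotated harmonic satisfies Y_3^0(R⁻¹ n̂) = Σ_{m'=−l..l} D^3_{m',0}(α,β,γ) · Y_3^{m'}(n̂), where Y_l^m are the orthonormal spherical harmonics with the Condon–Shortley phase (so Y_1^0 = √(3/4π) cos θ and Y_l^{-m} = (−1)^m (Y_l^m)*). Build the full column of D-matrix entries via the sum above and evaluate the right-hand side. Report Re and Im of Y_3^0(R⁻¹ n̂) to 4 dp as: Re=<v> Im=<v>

Re=0.1312 Im=0.0000

Need the full column D^3_{m',0} for m'=−3..3 at α=0.1556, β=0.8308, γ=3.6958.
cos(β/2)=0.914955, sin(β/2)=0.403556
d^3_{-3,0}: single k=3 term ⇒ +0.225126;  D = +0.201040+0.101314i
d^3_{-2,0}: k∈[2..3] ⇒ +0.625125 -0.121612 = +0.503514;  D = +0.479328+0.154176i
d^3_{-1,0}: k∈[1..3] ⇒ +0.896382 -0.523145 +0.033924 = +0.407161;  D = +0.402242+0.063099i
d^3_{0,0}: k∈[0..3] ⇒ +0.586676 -1.027186 +0.199828 -0.004319 = -0.245001;  D = -0.245001+0.000000i
d^3_{1,0}: k∈[0..2] ⇒ -0.896382 +0.523145 -0.033924 = -0.407161;  D = -0.402242+0.063099i
d^3_{2,0}: k∈[0..1] ⇒ +0.625125 -0.121612 = +0.503514;  D = +0.479328-0.154176i
d^3_{3,0}: single k=0 term ⇒ -0.225126;  D = -0.201040+0.101314i
Y_3^{m'}(θ=2.6617,φ=4.5413) and Σ D·Y over m':
  (+0.2010+0.1013i)·(+0.0202-0.0358i)  (+0.4793+0.1542i)·(+0.1820+0.0648i)  (+0.4022+0.0631i)·(-0.0745+0.4314i)  (-0.2450+0.0000i)·(-0.3093+0.0000i)  (-0.4022+0.0631i)·(+0.0745+0.4314i)  (+0.4793-0.1542i)·(+0.1820-0.0648i)  (-0.2010+0.1013i)·(-0.0202-0.0358i)
Y_3^0(R⁻¹ n̂) = +0.131223+0.000000i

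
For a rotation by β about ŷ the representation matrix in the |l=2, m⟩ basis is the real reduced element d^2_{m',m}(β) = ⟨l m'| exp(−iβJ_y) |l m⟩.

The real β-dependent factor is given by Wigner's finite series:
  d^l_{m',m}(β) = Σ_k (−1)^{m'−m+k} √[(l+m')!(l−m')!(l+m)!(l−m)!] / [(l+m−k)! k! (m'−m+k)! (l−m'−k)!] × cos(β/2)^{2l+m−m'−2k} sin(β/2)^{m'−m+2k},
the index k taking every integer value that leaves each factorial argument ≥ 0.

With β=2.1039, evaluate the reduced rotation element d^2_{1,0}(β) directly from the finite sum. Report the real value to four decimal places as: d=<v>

d=0.5361

d^2_{1,0}(β=2.1039) via Wigner's sum:
With c≡cos(β/2)=0.495879 and s≡sin(β/2)=0.868392, N=[6·1·2·2]^{1/2}=4.898979
k: max(0,(0)−(1))=0 … min(2+(0),2−(1))=1
  k=0: (−1)^1·4.8990/(2)·0.4959^3·0.8684^1 = -0.259369
  k=1: (−1)^2·4.8990/(2)·0.4959^1·0.8684^3 = +0.795423
d^2_{1,0}(2.1039) = -0.259369 +0.795423 = +0.536054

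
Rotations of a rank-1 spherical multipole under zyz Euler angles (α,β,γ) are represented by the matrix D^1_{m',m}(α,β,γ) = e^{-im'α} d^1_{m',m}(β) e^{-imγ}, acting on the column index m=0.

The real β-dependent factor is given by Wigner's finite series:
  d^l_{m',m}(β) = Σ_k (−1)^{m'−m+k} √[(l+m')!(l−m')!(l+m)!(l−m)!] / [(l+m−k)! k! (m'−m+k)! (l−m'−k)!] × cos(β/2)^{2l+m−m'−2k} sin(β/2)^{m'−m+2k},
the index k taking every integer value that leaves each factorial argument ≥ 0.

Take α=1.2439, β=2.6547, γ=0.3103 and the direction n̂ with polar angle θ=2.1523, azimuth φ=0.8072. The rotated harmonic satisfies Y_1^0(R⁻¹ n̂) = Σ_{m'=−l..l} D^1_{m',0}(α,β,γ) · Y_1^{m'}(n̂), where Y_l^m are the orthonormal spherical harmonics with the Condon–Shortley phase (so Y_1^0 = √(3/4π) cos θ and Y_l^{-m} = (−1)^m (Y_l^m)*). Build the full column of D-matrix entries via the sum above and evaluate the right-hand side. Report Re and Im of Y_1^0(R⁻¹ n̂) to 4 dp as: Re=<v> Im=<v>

Re=0.4103 Im=0.0000

Need the full column D^1_{m',0} for m'=−1..1 at α=1.2439, β=2.6547, γ=0.3103.
cos(β/2)=0.241049, sin(β/2)=0.970513
d^1_{-1,0}: single k=1 term ⇒ +0.330842;  D = +0.106235+0.313322i
d^1_{0,0}: k∈[0..1] ⇒ +0.058105 -0.941895 = -0.883791;  D = -0.883791+0.000000i
d^1_{1,0}: single k=0 term ⇒ -0.330842;  D = -0.106235+0.313322i
Y_1^{m'}(θ=2.1523,φ=0.8072) and Σ D·Y over m':
  (+0.1062+0.3133i)·(+0.1996-0.2085i)  (-0.8838+0.0000i)·(-0.2684+0.0000i)  (-0.1062+0.3133i)·(-0.1996-0.2085i)
Y_1^0(R⁻¹ n̂) = +0.410298+0.000000i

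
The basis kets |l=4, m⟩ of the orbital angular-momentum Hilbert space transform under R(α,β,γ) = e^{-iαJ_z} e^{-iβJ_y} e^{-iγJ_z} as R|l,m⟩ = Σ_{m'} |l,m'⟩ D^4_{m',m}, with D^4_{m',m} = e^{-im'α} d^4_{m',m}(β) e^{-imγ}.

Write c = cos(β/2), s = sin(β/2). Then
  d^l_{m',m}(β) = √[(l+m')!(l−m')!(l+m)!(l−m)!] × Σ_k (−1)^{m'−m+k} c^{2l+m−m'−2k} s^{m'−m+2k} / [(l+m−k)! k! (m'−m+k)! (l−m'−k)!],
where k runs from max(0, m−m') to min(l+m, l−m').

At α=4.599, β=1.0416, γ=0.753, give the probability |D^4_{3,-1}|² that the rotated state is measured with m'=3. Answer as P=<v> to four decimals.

Split into d^4_{3,-1}(β=1.0416) × two z-phases.
Half-angle: c=0.867421, s=0.497574. N=√(5040·1·6·120)=1904.940944
The bounds max(0,m−m')=0 and min(l+m,l−m')=1 give 2 terms
  k=0: (−1)^4·1904.9409/(144)·0.8674^4·0.4976^4 = +0.459062
  k=1: (−1)^5·1904.9409/(240)·0.8674^2·0.4976^6 = -0.090631
d^4_{3,-1}(1.0416) = +0.459062 -0.090631 = +0.368431
|D^4_{3,-1}|² = |d^4_{3,-1}(β)|² = (+0.368431)² = 0.135741 (the z-rotation phases have unit modulus)

P=0.1357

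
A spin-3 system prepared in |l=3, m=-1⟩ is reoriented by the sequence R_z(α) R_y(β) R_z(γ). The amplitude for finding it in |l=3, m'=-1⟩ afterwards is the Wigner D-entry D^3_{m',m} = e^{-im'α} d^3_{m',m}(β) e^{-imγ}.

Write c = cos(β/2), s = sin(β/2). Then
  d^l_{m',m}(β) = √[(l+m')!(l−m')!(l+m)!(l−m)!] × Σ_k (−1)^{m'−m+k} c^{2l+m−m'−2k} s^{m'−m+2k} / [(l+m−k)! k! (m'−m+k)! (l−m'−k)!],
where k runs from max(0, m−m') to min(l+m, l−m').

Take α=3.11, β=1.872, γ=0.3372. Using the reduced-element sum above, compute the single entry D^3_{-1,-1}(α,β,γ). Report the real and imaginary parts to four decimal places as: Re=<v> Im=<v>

Split into d^3_{-1,-1}(β=1.872) × two z-phases.
Half-angle: c=0.593014, s=0.805192. N=√(2·24·2·24)=48.000000
Admissible k: 0..2 (factorial args all ≥0)
  k=0: (−1)^0·48.0000/(48)·0.5930^6·0.8052^0 = +0.043490
  k=1: (−1)^1·48.0000/(6)·0.5930^4·0.8052^2 = -0.641428
  k=2: (−1)^2·48.0000/(8)·0.5930^2·0.8052^4 = +0.886910
d^3_{-1,-1}(1.872) = +0.043490 -0.641428 +0.886910 = +0.288971
Attach z-rotation phases: D = e^{-i(-1)(3.11)}·(+0.288971)·e^{-i(-1)(0.3372)} = -0.275582-0.086944i

Re=-0.2756 Im=-0.0869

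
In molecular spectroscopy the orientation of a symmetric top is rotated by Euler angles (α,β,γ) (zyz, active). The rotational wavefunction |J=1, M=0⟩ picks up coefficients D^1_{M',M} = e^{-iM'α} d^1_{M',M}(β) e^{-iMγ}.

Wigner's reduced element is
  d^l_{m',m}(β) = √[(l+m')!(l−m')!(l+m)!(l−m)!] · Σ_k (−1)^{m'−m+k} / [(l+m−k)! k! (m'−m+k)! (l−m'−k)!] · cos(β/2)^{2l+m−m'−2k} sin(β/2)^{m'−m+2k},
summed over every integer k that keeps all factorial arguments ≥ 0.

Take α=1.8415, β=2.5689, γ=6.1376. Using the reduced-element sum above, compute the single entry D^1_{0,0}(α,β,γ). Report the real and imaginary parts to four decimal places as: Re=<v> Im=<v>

Re=-0.8404 Im=0.0000

First d^1_{0,0}(β=2.5689), then the phase factors e^{-i(0)α} and e^{-i(0)γ}:
With c≡cos(β/2)=0.282449 and s≡sin(β/2)=0.959282, N=[1·1·1·1]^{1/2}=1.000000
k: max(0,(0)−(0))=0 … min(1+(0),1−(0))=1
  k=0: (−1)^0·1.0000/(1)·0.2824^2·0.9593^0 = +0.079778
  k=1: (−1)^1·1.0000/(1)·0.2824^0·0.9593^2 = -0.920222
d^1_{0,0}(2.5689) = +0.079778 -0.920222 = -0.840445
Attach z-rotation phases: D = e^{-i(0)(1.8415)}·(-0.840445)·e^{-i(0)(6.1376)} = -0.840445+0.000000i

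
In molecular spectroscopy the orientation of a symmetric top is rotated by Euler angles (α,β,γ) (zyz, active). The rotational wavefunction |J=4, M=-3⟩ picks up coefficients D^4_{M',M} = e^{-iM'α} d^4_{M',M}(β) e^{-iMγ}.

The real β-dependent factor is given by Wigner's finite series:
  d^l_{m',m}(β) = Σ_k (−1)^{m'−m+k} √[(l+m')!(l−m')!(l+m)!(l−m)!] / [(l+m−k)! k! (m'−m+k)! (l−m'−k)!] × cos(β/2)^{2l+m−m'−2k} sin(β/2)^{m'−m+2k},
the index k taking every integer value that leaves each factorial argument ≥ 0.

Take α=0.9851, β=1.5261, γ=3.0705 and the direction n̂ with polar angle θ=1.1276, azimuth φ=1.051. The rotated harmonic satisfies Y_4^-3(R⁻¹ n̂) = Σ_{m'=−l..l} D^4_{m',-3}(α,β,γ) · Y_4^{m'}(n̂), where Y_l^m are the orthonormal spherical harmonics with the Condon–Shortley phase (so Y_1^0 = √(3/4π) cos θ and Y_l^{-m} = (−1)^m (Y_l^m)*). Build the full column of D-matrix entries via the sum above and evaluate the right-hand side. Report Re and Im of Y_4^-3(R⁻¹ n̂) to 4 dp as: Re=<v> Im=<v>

Re=0.0676 Im=0.0168

Need the full column D^4_{m',-3} for m'=−4..4 at α=0.9851, β=1.5261, γ=3.0705.
cos(β/2)=0.722731, sin(β/2)=0.691129
d^4_{-4,-3}: single k=1 term ⇒ +0.201346;  D = +0.167806+0.111272i
d^4_{-3,-3}: k∈[0..1] ⇒ +0.074442 -0.476516 = -0.402075;  D = -0.370403+0.156416i
d^4_{-2,-3}: k∈[0..1] ⇒ -0.266356 +0.730714 = +0.464358;  D = +0.085931-0.456338i
d^4_{-1,-3}: k∈[0..1] ⇒ +0.540319 -0.823499 = -0.283180;  D = +0.202939+0.197502i
d^4_{0,-3}: k∈[0..1] ⇒ -0.770240 +0.704353 = -0.065887;  D = +0.064394-0.013946i
d^4_{1,-3}: k∈[0..1] ⇒ +0.823499 -0.451834 = +0.371665;  D = -0.135238+0.346188i
d^4_{2,-3}: k∈[0..1] ⇒ -0.668208 +0.203683 = -0.464525;  D = -0.267131-0.380032i
d^4_{3,-3}: k∈[0..1] ⇒ +0.398480 -0.052056 = +0.346424;  D = +0.346298-0.009347i
d^4_{4,-3}: single k=0 term ⇒ -0.153970;  D = -0.081618+0.130557i
Y_4^{m'}(θ=1.1276,φ=1.051) and Σ D·Y over m':
  (+0.1678+0.1113i)·(-0.1435+0.2575i)  (-0.3704+0.1564i)·(-0.3957+0.0045i)  (+0.0859-0.4563i)·(-0.0397-0.0676i)  (+0.2029+0.1975i)·(-0.1559+0.2724i)  (+0.0644-0.0139i)·(-0.1410+0.0000i)  (-0.1352+0.3462i)·(+0.1559+0.2724i)  (-0.2671-0.3800i)·(-0.0397+0.0676i)  (+0.3463-0.0093i)·(+0.3957+0.0045i)  (-0.0816+0.1306i)·(-0.1435-0.2575i)
Y_4^-3(R⁻¹ n̂) = +0.067642+0.016768i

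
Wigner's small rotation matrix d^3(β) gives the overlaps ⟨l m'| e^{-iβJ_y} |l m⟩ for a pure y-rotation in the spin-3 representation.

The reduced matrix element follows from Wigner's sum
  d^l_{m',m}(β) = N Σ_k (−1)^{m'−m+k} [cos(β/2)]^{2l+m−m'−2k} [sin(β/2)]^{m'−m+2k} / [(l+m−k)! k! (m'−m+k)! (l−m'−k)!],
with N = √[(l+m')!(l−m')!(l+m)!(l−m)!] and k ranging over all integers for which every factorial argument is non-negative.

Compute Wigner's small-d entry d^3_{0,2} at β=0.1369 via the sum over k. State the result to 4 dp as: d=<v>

d^3_{0,2}(β=0.1369) via Wigner's sum:
c=cos(0.1369/2)=0.997658, s=sin(0.1369/2)=0.068397; N=√[6·6·120·1]=65.726707
The bounds max(0,m−m')=2 and min(l+m,l−m')=3 give 2 terms
  k=2: (−1)^0·65.7267/(12)·0.9977^4·0.0684^2 = +0.025384
  k=3: (−1)^1·65.7267/(12)·0.9977^2·0.0684^4 = -0.000119
d^3_{0,2}(0.1369) = +0.025384 -0.000119 = +0.025264

d=0.0253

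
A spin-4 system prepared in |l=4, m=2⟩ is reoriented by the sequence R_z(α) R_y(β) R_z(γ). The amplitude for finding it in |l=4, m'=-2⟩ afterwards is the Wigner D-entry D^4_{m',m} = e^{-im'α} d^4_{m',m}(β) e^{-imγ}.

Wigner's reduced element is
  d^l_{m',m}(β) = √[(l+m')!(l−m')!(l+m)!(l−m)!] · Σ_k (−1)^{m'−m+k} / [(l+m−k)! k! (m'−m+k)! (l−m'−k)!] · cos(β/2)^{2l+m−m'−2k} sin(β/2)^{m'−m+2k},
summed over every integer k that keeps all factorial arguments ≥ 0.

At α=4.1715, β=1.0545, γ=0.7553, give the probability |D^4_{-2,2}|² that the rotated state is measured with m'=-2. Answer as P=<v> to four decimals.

P=0.1560

Split into d^4_{-2,2}(β=1.0545) × two z-phases.
Half-angle: c=0.864194, s=0.503159. N=√(2·720·720·2)=1440.000000
k: max(0,(2)−(-2))=4 … min(4+(2),4−(-2))=6
  k=4: (−1)^0·1440.0000/(96)·0.8642^4·0.5032^4 = +0.536236
  k=5: (−1)^1·1440.0000/(120)·0.8642^2·0.5032^6 = -0.145423
  k=6: (−1)^2·1440.0000/(1440)·0.8642^0·0.5032^8 = +0.004108
d^4_{-2,2}(1.0545) = +0.536236 -0.145423 +0.004108 = +0.394921
|D^4_{-2,2}|² = |d^4_{-2,2}(β)|² = (+0.394921)² = 0.155963 (the z-rotation phases have unit modulus)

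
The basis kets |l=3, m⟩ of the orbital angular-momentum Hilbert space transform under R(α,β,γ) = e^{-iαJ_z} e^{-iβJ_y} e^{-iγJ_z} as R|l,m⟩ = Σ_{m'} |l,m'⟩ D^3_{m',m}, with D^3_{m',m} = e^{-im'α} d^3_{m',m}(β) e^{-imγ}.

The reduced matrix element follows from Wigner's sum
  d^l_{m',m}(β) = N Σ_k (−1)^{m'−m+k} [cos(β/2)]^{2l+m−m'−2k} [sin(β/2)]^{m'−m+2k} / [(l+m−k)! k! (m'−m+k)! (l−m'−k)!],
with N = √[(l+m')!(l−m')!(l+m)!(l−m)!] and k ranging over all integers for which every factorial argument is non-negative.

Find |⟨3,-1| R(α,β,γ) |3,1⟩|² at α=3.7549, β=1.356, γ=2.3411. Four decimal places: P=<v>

First d^3_{-1,1}(β=1.356), then the phase factors e^{-i(-1)α} and e^{-i(1)γ}:
With c≡cos(β/2)=0.778829 and s≡sin(β/2)=0.627237, N=[2·24·24·2]^{1/2}=48.000000
k∈{2,3,4} keeps every argument non-negative
  k=2: (−1)^0·48.0000/(8)·0.7788^4·0.6272^2 = +0.868524
  k=3: (−1)^1·48.0000/(6)·0.7788^2·0.6272^4 = -0.751103
  k=4: (−1)^2·48.0000/(48)·0.7788^0·0.6272^6 = +0.060896
d^3_{-1,1}(1.356) = +0.868524 -0.751103 +0.060896 = +0.178317
|D^3_{-1,1}|² = |d^3_{-1,1}(β)|² = (+0.178317)² = 0.031797 (the z-rotation phases have unit modulus)

P=0.0318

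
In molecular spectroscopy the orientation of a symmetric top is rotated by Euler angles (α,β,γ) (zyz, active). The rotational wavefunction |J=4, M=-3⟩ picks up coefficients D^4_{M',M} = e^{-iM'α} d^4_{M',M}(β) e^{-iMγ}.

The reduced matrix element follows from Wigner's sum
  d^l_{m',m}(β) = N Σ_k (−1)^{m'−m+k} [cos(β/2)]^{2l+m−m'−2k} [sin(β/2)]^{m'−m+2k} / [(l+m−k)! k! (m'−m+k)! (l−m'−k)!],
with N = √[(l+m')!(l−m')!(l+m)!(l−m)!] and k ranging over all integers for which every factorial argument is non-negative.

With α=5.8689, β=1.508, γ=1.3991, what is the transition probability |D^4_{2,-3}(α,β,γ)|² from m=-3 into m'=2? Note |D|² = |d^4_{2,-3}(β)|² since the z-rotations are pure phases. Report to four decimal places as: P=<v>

P=0.2130

Split into d^4_{2,-3}(β=1.508) × two z-phases.
Half-angle: c=0.728956, s=0.684560. N=√(720·2·1·5040)=2693.993318
k∈{0,1} keeps every argument non-negative
  k=0: (−1)^5·2693.9933/(240)·0.7290^3·0.6846^5 = -0.653654
  k=1: (−1)^6·2693.9933/(720)·0.7290^1·0.6846^7 = +0.192153
d^4_{2,-3}(1.508) = -0.653654 +0.192153 = -0.461501
|D^4_{2,-3}|² = |d^4_{2,-3}(β)|² = (-0.461501)² = 0.212983 (the z-rotation phases have unit modulus)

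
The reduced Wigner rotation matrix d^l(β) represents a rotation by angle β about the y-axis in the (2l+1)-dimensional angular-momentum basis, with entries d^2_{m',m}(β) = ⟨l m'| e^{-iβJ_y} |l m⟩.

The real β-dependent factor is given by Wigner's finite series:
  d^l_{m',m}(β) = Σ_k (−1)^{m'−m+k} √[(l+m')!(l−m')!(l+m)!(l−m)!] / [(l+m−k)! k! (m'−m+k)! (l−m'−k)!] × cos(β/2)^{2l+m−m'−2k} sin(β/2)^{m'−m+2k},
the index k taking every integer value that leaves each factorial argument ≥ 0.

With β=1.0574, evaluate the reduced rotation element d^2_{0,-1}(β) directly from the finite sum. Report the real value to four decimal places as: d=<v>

d=-0.5240

d^2_{0,-1}(β=1.0574) via Wigner's sum:
c=cos(1.0574/2)=0.863464, s=sin(1.0574/2)=0.504411; N=√[2·2·1·6]=4.898979
k∈{0,1} keeps every argument non-negative
  k=0: (−1)^1·4.8990/(2)·0.8635^3·0.5044^1 = -0.795412
  k=1: (−1)^2·4.8990/(2)·0.8635^1·0.5044^3 = +0.271440
d^2_{0,-1}(1.0574) = -0.795412 +0.271440 = -0.523972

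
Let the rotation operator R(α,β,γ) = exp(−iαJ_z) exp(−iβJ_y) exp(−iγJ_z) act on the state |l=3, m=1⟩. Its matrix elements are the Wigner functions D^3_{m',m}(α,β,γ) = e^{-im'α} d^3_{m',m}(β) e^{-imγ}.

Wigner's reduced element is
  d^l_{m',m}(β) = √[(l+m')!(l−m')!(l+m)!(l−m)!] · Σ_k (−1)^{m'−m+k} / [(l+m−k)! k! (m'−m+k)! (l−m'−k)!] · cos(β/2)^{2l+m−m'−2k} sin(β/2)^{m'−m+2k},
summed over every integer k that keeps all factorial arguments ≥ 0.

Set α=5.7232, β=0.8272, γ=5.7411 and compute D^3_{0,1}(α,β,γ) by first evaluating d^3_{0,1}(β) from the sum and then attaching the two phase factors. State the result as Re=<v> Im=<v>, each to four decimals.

Re=0.3525 Im=0.2123

First d^3_{0,1}(β=0.8272), then the phase factors e^{-i(0)α} and e^{-i(1)γ}:
c=cos(0.8272/2)=0.915680, s=sin(0.8272/2)=0.401908; N=√[6·6·24·2]=41.569219
k: max(0,(1)−(0))=1 … min(3+(1),3−(0))=3
  k=1: (−1)^0·41.5692/(12)·0.9157^5·0.4019^1 = +0.896264
  k=2: (−1)^1·41.5692/(4)·0.9157^3·0.4019^3 = -0.517993
  k=3: (−1)^2·41.5692/(12)·0.9157^1·0.4019^5 = +0.033264
d^3_{0,1}(0.8272) = +0.896264 -0.517993 +0.033264 = +0.411535
D = (+1.000000+0.000000i)·(+0.411535)·(+0.856635+0.515923i) = +0.352535+0.212320i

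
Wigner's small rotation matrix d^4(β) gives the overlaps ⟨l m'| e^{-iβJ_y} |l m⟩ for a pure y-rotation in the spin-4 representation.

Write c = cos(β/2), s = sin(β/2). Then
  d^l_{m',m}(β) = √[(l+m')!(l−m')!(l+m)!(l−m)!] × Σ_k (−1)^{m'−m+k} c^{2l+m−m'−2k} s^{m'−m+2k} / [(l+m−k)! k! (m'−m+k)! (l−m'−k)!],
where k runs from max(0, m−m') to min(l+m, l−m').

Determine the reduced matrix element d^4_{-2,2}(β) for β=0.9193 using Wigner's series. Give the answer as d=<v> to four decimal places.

d=0.3028

d^4_{-2,2}(β=0.9193) via Wigner's sum:
c=cos(0.9193/2)=0.896208, s=sin(0.9193/2)=0.443634; N=√[2·720·720·2]=1440.000000
k∈{4,5,6} keeps every argument non-negative
  k=4: (−1)^0·1440.0000/(96)·0.8962^4·0.4436^4 = +0.374824
  k=5: (−1)^1·1440.0000/(120)·0.8962^2·0.4436^6 = -0.073477
  k=6: (−1)^2·1440.0000/(1440)·0.8962^0·0.4436^8 = +0.001500
d^4_{-2,2}(0.9193) = +0.374824 -0.073477 +0.001500 = +0.302847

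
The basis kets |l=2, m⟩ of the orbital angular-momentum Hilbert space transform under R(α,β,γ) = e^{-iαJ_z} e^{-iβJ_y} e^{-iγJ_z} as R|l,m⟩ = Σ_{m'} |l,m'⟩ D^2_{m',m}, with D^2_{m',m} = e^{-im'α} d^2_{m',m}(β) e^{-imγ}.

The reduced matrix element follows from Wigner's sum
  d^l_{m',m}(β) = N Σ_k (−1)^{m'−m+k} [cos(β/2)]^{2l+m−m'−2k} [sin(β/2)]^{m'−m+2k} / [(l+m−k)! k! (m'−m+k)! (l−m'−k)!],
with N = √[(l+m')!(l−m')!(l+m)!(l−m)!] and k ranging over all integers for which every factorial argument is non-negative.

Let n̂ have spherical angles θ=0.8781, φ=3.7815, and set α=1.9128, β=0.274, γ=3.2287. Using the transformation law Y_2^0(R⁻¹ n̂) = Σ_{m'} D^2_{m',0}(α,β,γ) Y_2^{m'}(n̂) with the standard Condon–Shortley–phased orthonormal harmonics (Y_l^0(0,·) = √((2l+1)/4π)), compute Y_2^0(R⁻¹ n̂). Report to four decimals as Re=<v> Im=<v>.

Re=-0.0253 Im=0.0000

Need the full column D^2_{m',0} for m'=−2..2 at α=1.9128, β=0.274, γ=3.2287.
cos(β/2)=0.990630, sin(β/2)=0.136572
d^2_{-2,0}: single k=2 term ⇒ +0.044835;  D = -0.034750-0.028332i
d^2_{-1,0}: k∈[1..2] ⇒ +0.325216 -0.006181 = +0.319034;  D = -0.106996+0.300557i
d^2_{0,0}: k∈[0..2] ⇒ +0.963044 -0.073216 +0.000348 = +0.890176;  D = +0.890176+0.000000i
d^2_{1,0}: k∈[0..1] ⇒ -0.325216 +0.006181 = -0.319034;  D = +0.106996+0.300557i
d^2_{2,0}: single k=0 term ⇒ +0.044835;  D = -0.034750+0.028332i
Y_2^{m'}(θ=0.8781,φ=3.7815) and Σ D·Y over m':
  (-0.0347-0.0283i)·(+0.0656-0.2191i)  (-0.1070+0.3006i)·(-0.3045+0.2267i)  (+0.8902+0.0000i)·(+0.0705+0.0000i)  (+0.1070+0.3006i)·(+0.3045+0.2267i)  (-0.0347+0.0283i)·(+0.0656+0.2191i)
Y_2^0(R⁻¹ n̂) = -0.025336+0.000000i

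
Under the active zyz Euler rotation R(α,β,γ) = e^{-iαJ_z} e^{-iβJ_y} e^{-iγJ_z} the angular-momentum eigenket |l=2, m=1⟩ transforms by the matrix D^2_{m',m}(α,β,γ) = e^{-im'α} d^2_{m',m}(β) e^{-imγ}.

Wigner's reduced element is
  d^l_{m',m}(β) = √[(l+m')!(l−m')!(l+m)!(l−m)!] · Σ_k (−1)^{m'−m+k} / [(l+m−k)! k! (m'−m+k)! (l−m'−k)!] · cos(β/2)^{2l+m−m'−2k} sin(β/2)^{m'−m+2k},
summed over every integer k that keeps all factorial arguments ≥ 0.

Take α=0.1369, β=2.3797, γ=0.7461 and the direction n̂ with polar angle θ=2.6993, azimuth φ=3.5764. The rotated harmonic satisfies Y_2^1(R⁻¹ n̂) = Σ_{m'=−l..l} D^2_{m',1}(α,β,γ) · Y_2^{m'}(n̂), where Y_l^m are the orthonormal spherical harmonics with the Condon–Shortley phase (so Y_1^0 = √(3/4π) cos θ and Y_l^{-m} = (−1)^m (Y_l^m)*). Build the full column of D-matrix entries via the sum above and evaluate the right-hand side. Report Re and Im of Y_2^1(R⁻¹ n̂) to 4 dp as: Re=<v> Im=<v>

Need the full column D^2_{m',1} for m'=−2..2 at α=0.1369, β=2.3797, γ=0.7461.
cos(β/2)=0.371799, sin(β/2)=0.928313
d^2_{-2,1}: single k=3 term ⇒ +0.594870;  D = +0.529746-0.270628i
d^2_{-1,1}: k∈[2..3] ⇒ +0.357377 -0.742640 = -0.385262;  D = -0.315956+0.220452i
d^2_{0,1}: k∈[1..2] ⇒ +0.116868 -0.728564 = -0.611696;  D = -0.449194+0.415207i
d^2_{1,1}: k∈[0..1] ⇒ +0.019109 -0.357377 = -0.338269;  D = -0.214745+0.261362i
d^2_{2,1}: single k=0 term ⇒ -0.095422;  D = -0.049949+0.081305i
Y_2^{m'}(θ=2.6993,φ=3.5764) and Σ D·Y over m':
  (+0.5297-0.2706i)·(+0.0457-0.0541i)  (-0.3160+0.2205i)·(+0.2710-0.1259i)  (-0.4492+0.4152i)·(+0.4574+0.0000i)  (-0.2147+0.2614i)·(-0.2710-0.1259i)  (-0.0499+0.0813i)·(+0.0457+0.0541i)
Y_2^1(R⁻¹ n̂) = -0.169388+0.205668i

Re=-0.1694 Im=0.2057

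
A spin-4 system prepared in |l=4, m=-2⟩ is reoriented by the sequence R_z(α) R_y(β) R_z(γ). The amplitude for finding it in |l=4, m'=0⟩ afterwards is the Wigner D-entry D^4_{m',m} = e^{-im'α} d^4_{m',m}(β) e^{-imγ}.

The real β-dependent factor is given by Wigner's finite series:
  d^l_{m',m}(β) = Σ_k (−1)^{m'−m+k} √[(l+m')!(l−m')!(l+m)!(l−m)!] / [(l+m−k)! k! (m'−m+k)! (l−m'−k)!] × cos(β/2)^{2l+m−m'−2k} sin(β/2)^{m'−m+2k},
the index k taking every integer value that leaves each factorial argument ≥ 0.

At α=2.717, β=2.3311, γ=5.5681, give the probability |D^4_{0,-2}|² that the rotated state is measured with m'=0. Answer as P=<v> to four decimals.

P=0.2328

Split into d^4_{0,-2}(β=2.3311) × two z-phases.
Half-angle: c=0.394245, s=0.919005. N=√(24·24·2·720)=910.735966
Admissible k: 0..2 (factorial args all ≥0)
  k=0: (−1)^2·910.7360/(96)·0.3942^6·0.9190^2 = +0.030085
  k=1: (−1)^3·910.7360/(36)·0.3942^4·0.9190^4 = -0.435941
  k=2: (−1)^4·910.7360/(96)·0.3942^2·0.9190^6 = +0.888305
d^4_{0,-2}(2.3311) = +0.030085 -0.435941 +0.888305 = +0.482450
|D^4_{0,-2}|² = |d^4_{0,-2}(β)|² = (+0.482450)² = 0.232758 (the z-rotation phases have unit modulus)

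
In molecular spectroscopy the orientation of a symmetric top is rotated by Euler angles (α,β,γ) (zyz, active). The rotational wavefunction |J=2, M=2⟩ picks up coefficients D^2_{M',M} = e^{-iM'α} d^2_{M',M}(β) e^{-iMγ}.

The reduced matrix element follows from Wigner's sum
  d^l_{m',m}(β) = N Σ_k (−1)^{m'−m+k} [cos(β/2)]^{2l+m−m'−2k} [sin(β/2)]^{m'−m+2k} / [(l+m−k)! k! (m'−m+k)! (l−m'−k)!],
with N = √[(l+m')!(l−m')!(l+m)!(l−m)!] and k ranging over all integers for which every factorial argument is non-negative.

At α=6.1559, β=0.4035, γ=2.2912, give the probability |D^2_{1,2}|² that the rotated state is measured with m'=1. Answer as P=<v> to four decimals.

P=0.1420

D^2_{1,2}(6.1559,0.4035,2.2912) = e^{-i·1·6.1559}·d^2_{1,2}(0.4035)·e^{-i·2·2.2912}. Compute d first:
With c≡cos(β/2)=0.979717 and s≡sin(β/2)=0.200384, N=[6·1·24·1]^{1/2}=12.000000
The bounds max(0,m−m')=1 and min(l+m,l−m')=1 give 1 term
  k=1: (−1)^0·12.0000/(6)·0.9797^3·0.2004^1 = +0.376874
d^2_{1,2}(0.4035) = +0.376874
|D^2_{1,2}|² = |d^2_{1,2}(β)|² = (+0.376874)² = 0.142034 (the z-rotation phases have unit modulus)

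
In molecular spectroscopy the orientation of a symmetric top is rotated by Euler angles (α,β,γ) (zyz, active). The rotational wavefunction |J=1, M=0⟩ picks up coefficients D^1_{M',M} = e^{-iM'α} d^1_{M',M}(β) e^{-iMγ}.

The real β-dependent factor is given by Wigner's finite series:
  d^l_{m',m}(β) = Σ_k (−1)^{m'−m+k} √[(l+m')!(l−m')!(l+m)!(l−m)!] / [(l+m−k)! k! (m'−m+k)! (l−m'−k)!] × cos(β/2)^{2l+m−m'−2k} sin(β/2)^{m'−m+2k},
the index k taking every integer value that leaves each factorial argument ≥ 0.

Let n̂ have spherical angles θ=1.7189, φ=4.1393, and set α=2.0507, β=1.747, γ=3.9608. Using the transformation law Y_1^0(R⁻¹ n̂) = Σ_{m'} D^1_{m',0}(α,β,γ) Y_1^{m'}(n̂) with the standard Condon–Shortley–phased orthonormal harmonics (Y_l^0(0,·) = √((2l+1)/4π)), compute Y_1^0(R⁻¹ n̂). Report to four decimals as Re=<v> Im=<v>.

Re=-0.2229 Im=0.0000

Need the full column D^1_{m',0} for m'=−1..1 at α=2.0507, β=1.747, γ=3.9608.
cos(β/2)=0.642147, sin(β/2)=0.766581
d^1_{-1,0}: single k=1 term ⇒ +0.696158;  D = -0.321412+0.617520i
d^1_{0,0}: k∈[0..1] ⇒ +0.412353 -0.587647 = -0.175293;  D = -0.175293+0.000000i
d^1_{1,0}: single k=0 term ⇒ -0.696158;  D = +0.321412+0.617520i
Y_1^{m'}(θ=1.7189,φ=4.1393) and Σ D·Y over m':
  (-0.3214+0.6175i)·(-0.1853+0.2871i)  (-0.1753+0.0000i)·(-0.0721+0.0000i)  (+0.3214+0.6175i)·(+0.1853+0.2871i)
Y_1^0(R⁻¹ n̂) = -0.222855+0.000000i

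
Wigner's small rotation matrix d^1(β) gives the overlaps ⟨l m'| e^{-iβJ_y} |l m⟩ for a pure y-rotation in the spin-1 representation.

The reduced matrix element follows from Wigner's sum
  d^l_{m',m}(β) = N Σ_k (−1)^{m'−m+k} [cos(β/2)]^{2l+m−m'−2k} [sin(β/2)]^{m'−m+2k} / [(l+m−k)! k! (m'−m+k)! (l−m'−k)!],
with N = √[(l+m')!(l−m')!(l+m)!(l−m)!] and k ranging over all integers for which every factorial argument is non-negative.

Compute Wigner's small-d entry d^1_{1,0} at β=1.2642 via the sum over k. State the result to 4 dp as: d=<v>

d^1_{1,0}(β=1.2642) via Wigner's sum:
Half-angle: c=0.806789, s=0.590840. N=√(2·1·1·1)=1.414214
Admissible k: 0..0 (factorial args all ≥0)
  k=0: (−1)^1·1.4142/(1)·0.8068^1·0.5908^1 = -0.674132
d^1_{1,0}(1.2642) = -0.674132

d=-0.6741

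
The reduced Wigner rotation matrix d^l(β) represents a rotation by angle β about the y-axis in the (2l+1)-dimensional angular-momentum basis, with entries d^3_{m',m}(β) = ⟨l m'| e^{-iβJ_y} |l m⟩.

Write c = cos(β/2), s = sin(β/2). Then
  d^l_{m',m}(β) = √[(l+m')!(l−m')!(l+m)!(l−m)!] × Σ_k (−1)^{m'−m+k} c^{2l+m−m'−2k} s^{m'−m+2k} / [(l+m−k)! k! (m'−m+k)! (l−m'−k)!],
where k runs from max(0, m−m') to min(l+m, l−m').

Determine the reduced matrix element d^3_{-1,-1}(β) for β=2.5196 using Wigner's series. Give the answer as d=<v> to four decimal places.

d=0.3988

d^3_{-1,-1}(β=2.5196) via Wigner's sum:
Half-angle: c=0.306007, s=0.952029. N=√(2·24·2·24)=48.000000
k: max(0,(-1)−(-1))=0 … min(3+(-1),3−(-1))=2
  k=0: (−1)^0·48.0000/(48)·0.3060^6·0.9520^0 = +0.000821
  k=1: (−1)^1·48.0000/(6)·0.3060^4·0.9520^2 = -0.063580
  k=2: (−1)^2·48.0000/(8)·0.3060^2·0.9520^4 = +0.461547
d^3_{-1,-1}(2.5196) = +0.000821 -0.063580 +0.461547 = +0.398788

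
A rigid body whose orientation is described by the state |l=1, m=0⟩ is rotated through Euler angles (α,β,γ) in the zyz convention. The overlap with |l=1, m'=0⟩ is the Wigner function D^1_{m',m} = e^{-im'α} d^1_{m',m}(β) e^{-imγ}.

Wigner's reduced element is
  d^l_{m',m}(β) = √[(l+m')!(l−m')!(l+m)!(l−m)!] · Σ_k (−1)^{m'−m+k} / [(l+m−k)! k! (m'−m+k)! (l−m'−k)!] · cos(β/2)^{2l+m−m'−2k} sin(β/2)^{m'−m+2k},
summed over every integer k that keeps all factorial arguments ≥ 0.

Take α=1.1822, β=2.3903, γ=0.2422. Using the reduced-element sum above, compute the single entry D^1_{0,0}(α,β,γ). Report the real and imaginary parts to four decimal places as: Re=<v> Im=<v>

Split into d^1_{0,0}(β=2.3903) × two z-phases.
With c≡cos(β/2)=0.366874 and s≡sin(β/2)=0.930271, N=[1·1·1·1]^{1/2}=1.000000
Admissible k: 0..1 (factorial args all ≥0)
  k=0: (−1)^0·1.0000/(1)·0.3669^2·0.9303^0 = +0.134596
  k=1: (−1)^1·1.0000/(1)·0.3669^0·0.9303^2 = -0.865404
d^1_{0,0}(2.3903) = +0.134596 -0.865404 = -0.730807
Attach z-rotation phases: D = e^{-i(0)(1.1822)}·(-0.730807)·e^{-i(0)(0.2422)} = -0.730807+0.000000i

Re=-0.7308 Im=0.0000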